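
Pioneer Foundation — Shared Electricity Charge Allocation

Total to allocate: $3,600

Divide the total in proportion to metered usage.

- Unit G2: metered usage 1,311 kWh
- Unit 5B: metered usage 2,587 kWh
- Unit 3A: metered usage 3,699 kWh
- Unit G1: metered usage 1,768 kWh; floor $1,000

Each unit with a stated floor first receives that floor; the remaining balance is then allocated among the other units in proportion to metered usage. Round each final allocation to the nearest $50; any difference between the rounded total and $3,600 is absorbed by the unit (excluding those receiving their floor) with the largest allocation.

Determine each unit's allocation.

Guaranteed amounts: Unit G1 $1,000. Residual $2,600.
Residual split over remaining metered usage 7,597: Unit G2 448.68 → $450; Unit 5B 885.38 → $900; Unit 3A 1,265.95 → $1,250.

Unit G2: $450 | Unit 5B: $900 | Unit 3A: $1,250 | Unit G1: $1,000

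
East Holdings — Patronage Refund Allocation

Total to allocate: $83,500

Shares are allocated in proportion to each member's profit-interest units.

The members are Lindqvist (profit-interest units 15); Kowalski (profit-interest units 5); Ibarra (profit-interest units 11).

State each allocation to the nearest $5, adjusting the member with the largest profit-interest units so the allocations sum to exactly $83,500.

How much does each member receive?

Combined profit-interest units = 15 + 5 + 11 = 31.
Proportional shares: Lindqvist 40,403.23; Kowalski 13,467.74; Ibarra 29,629.03.
Rounded to nearest $5: Lindqvist $40,405; Kowalski $13,470; Ibarra $29,630. Sum = $83,505.
Difference $83,500 − $83,505 = −$5 applied to largest profit-interest units (Lindqvist): Lindqvist becomes $40,400.

Lindqvist: $40,400 | Kowalski: $13,470 | Ibarra: $29,630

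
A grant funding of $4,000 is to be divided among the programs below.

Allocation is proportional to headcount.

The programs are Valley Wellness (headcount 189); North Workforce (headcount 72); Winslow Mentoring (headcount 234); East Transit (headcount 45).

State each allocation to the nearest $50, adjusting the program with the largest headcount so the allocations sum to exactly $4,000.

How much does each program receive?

Valley Wellness: $1,400; North Workforce: $550; Winslow Mentoring: $1,700; East Transit: $350

Sum of headcount: 189 + 72 + 234 + 45 = 540.
Unrounded shares: Valley Wellness 1,400.00; North Workforce 533.33; Winslow Mentoring 1,733.33; East Transit 333.33.
At nearest $50: Valley Wellness $1,400; North Workforce $550; Winslow Mentoring $1,750; East Transit $350. Sum = $4,050.
Difference $4,000 − $4,050 = −$50 applied to largest headcount (Winslow Mentoring): Winslow Mentoring becomes $1,700.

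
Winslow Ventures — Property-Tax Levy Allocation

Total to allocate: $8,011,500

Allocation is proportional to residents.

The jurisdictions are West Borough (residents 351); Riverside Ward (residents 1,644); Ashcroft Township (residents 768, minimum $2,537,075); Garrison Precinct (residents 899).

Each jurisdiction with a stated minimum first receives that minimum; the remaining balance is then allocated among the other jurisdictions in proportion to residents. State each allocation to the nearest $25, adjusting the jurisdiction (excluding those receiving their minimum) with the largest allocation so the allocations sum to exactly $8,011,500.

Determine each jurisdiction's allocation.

West Borough: $663,975; Riverside Ward: $3,109,850; Ashcroft Township: $2,537,075; Garrison Precinct: $1,700,600

Fund the minimums — Ashcroft Township $2,537,075. Remaining pool $5,474,425.
Remaining pool split over remaining residents 2,894: West Borough 663,967.93 → $663,975; Riverside Ward 3,109,866.86 → $3,109,875; Garrison Precinct 1,700,590.21 → $1,700,600.
Rounding difference −$25 applied to Riverside Ward → $3,109,850.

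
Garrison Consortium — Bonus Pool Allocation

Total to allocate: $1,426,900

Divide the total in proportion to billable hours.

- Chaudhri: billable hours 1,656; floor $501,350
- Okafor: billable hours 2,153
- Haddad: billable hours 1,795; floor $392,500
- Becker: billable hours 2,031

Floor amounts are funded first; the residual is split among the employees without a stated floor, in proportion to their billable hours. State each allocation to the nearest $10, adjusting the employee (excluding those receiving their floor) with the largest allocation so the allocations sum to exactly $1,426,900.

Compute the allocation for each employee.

Chaudhri: $501,350 | Okafor: $274,300 | Haddad: $392,500 | Becker: $258,750

Fund the minimums — Chaudhri $501,350; Haddad $392,500. Residual $533,050.
Residual split over remaining billable hours 4,184: Okafor 274,296.52 → $274,300; Becker 258,753.48 → $258,750.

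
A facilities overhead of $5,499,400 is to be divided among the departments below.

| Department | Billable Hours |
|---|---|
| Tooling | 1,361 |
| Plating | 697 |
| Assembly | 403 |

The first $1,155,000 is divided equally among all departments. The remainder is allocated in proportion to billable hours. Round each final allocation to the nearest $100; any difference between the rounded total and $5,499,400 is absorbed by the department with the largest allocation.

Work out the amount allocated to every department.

Tooling: $2,787,600; Plating: $1,615,400; Assembly: $1,096,400

Equal tier: $1,155,000 ÷ 3 = $385,000 apiece.
Remainder $4,344,400 by billable hours (total 2,461): Tooling 2,402,571.48 → $2,402,600; Plating 1,230,413.17 → $1,230,400; Assembly 711,415.36 → $711,400.
Totals: Tooling $385,000 + $2,402,600 = $2,787,600; Plating $385,000 + $1,230,400 = $1,615,400; Assembly $385,000 + $711,400 = $1,096,400.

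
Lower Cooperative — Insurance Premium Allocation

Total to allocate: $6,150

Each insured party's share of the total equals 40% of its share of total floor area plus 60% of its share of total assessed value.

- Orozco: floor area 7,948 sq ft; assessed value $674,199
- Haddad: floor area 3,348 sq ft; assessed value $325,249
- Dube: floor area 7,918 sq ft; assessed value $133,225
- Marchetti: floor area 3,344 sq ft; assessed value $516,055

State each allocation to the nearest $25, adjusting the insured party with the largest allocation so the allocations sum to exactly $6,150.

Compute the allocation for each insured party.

Orozco: $2,375 | Haddad: $1,100 | Dube: $1,150 | Marchetti: $1,525

Totals — floor area 22,558, assessed value 1,648,728.
Blended shares (40% floor area + 60% assessed value): Orozco 0.3863; Haddad 0.1777; Dube 0.1889; Marchetti 0.2471.
Unrounded shares: Orozco 2,375.66; Haddad 1,093.04; Dube 1,161.64; Marchetti 1,519.65.
After rounding ($25): Orozco $2,375; Haddad $1,100; Dube $1,150; Marchetti $1,525. Sum = $6,150.
No rounding difference to absorb.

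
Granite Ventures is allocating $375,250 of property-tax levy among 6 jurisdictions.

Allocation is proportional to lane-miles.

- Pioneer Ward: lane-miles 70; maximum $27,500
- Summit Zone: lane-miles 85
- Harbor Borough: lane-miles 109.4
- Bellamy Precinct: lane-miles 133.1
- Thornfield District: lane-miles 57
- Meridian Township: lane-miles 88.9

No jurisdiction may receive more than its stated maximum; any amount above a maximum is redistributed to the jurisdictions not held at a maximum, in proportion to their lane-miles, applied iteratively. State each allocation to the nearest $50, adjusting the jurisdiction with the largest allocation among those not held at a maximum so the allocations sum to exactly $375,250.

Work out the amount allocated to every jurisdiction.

Sum of lane-miles: 543.4.
Unconstrained shares: Pioneer Ward 48,339.16; Summit Zone 58,697.55; Harbor Borough 75,547.20; Bellamy Precinct 91,913.46; Thornfield District 39,361.89; Meridian Township 61,390.73.
Capped: Pioneer Ward ($27,500); remaining pool $347,750 reallocated over remaining lane-miles 473.4.
Redistributed shares: Summit Zone 62,439.27 → $62,450; Harbor Borough 80,363.01 → $80,350; Bellamy Precinct 97,772.55 → $97,750; Thornfield District 41,871.04 → $41,850; Meridian Township 65,304.13 → $65,300.
Rounding difference +$50 applied to Bellamy Precinct → $97,800.

Pioneer Ward: $27,500 · Summit Zone: $62,450 · Harbor Borough: $80,350 · Bellamy Precinct: $97,800 · Thornfield District: $41,850 · Meridian Township: $65,300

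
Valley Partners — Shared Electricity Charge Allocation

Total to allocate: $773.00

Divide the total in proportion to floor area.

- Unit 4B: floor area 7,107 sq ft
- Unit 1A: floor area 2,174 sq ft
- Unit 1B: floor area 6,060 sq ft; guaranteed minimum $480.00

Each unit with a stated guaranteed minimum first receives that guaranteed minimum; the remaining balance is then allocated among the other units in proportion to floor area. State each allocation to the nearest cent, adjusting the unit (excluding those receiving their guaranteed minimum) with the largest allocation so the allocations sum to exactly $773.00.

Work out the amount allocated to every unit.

Guaranteed amounts: Unit 1B $480.00. Remaining pool $293.00.
Remaining pool split over remaining floor area 9,281: Unit 4B 224.3671 → $224.37; Unit 1A 68.6329 → $68.63.

Unit 4B: $224.37 | Unit 1A: $68.63 | Unit 1B: $480.00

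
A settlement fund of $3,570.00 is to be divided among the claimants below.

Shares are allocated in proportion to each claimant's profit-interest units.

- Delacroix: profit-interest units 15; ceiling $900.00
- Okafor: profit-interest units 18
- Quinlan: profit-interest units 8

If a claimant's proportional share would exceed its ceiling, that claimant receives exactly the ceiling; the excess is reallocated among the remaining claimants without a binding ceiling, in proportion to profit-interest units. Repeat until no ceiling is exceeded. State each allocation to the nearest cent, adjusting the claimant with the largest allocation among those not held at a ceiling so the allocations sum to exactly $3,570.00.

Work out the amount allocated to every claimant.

Delacroix: $900.00; Okafor: $1,848.46; Quinlan: $821.54

Total profit-interest units = 41.
Pro-rata shares before constraints: Delacroix 1,306.0976; Okafor 1,567.3171; Quinlan 696.5854.
Cap binds for Delacroix ($900.00); remaining pool $2,670.00 reallocated over remaining profit-interest units 26.
Shares after redistribution: Okafor 1,848.4615 → $1,848.46; Quinlan 821.5385 → $821.54.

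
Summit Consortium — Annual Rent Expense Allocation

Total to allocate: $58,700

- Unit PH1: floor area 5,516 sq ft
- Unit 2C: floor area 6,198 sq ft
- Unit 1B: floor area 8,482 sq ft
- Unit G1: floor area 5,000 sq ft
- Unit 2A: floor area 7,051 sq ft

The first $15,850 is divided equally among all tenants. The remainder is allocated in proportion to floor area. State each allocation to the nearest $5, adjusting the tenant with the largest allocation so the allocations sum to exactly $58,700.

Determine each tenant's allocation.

Unit PH1: $10,500; Unit 2C: $11,405; Unit 1B: $14,440; Unit G1: $9,815; Unit 2A: $12,540

$15,850 shared equally gives $3,170 per tenant.
Remainder $42,850 by floor area (total 32,247): Unit PH1 7,329.69 → $7,330; Unit 2C 8,235.94 → $8,235; Unit 1B 11,270.93 → $11,270; Unit G1 6,644.03 → $6,645; Unit 2A 9,369.41 → $9,370.
Totals: Unit PH1 $3,170 + $7,330 = $10,500; Unit 2C $3,170 + $8,235 = $11,405; Unit 1B $3,170 + $11,270 = $14,440; Unit G1 $3,170 + $6,645 = $9,815; Unit 2A $3,170 + $9,370 = $12,540.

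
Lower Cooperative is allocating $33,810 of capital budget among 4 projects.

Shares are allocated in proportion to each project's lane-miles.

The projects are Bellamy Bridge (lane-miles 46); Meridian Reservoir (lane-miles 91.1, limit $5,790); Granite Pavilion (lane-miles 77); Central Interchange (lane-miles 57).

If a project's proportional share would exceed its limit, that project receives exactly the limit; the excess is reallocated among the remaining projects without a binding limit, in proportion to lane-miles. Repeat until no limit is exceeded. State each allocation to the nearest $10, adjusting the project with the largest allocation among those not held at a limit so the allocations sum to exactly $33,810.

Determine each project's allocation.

Bellamy Bridge: $7,160 | Meridian Reservoir: $5,790 | Granite Pavilion: $11,990 | Central Interchange: $8,870

Sum of lane-miles: 271.1.
Proportional shares (ignoring caps): Bellamy Bridge 5,736.85; Meridian Reservoir 11,361.46; Granite Pavilion 9,602.99; Central Interchange 7,108.71.
Held at cap: Meridian Reservoir ($5,790); balance $28,020 reallocated over remaining lane-miles 180.
Shares after redistribution: Bellamy Bridge 7,160.67 → $7,160; Granite Pavilion 11,986.33 → $11,990; Central Interchange 8,873.00 → $8,870.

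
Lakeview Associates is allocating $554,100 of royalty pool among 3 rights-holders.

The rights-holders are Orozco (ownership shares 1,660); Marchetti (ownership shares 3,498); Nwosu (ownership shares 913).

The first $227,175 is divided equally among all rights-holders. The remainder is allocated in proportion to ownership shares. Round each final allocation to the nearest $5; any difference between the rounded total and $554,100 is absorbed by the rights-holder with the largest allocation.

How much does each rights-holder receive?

Orozco: $165,115 · Marchetti: $264,095 · Nwosu: $124,890

First tranche $227,175 split equally: $75,725 each.
Remainder $326,925 by ownership shares (total 6,071): Orozco 89,391.45 → $89,390; Marchetti 188,368.25 → $188,370; Nwosu 49,165.30 → $49,165.
Totals: Orozco $75,725 + $89,390 = $165,115; Marchetti $75,725 + $188,370 = $264,095; Nwosu $75,725 + $49,165 = $124,890.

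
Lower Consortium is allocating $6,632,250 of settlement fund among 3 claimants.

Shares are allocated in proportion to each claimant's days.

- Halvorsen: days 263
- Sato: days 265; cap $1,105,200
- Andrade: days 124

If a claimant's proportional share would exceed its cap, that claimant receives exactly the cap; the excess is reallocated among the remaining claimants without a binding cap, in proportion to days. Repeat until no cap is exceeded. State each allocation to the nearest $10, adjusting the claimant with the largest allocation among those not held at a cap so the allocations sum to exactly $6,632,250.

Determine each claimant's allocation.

Days total: 652.
Pro-rata shares before constraints: Halvorsen 2,675,278.76; Sato 2,695,623.08; Andrade 1,261,348.16.
Held at cap: Sato ($1,105,200); remaining pool $5,527,050 reallocated over remaining days 387.
Redistributed shares: Halvorsen 3,756,108.91 → $3,756,110; Andrade 1,770,941.09 → $1,770,940.

Halvorsen: $3,756,110 | Sato: $1,105,200 | Andrade: $1,770,940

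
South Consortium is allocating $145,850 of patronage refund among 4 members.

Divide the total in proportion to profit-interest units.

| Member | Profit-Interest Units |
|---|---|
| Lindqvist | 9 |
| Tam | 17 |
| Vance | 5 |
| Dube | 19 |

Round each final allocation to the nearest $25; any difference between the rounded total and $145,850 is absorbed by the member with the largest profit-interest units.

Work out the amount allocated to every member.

Total profit-interest units = 9 + 17 + 5 + 19 = 50.
Pro-rata amounts: Lindqvist 26,253.00; Tam 49,589.00; Vance 14,585.00; Dube 55,423.00.
At nearest $25: Lindqvist $26,250; Tam $49,600; Vance $14,575; Dube $55,425. Sum = $145,850.
Rounded total matches; no reconciliation needed.

Lindqvist: $26,250; Tam: $49,600; Vance: $14,575; Dube: $55,425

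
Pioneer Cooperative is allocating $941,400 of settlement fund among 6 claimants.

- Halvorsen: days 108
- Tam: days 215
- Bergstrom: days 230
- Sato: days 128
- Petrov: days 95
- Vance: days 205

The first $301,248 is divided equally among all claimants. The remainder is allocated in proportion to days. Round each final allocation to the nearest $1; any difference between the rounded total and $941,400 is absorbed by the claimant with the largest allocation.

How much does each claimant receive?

Equal tier: $301,248 ÷ 6 = $50,208 apiece.
Remainder $640,152 by days (total 981): Halvorsen 70,475.45 → $70,475; Tam 140,298.35 → $140,298; Bergstrom 150,086.61 → $150,087; Sato 83,526.46 → $83,526; Petrov 61,992.29 → $61,992; Vance 133,772.84 → $133,773.
Rounding difference +$1 on remainder applied to Bergstrom.
Totals: Halvorsen $50,208 + $70,475 = $120,683; Tam $50,208 + $140,298 = $190,506; Bergstrom $50,208 + $150,088 = $200,296; Sato $50,208 + $83,526 = $133,734; Petrov $50,208 + $61,992 = $112,200; Vance $50,208 + $133,773 = $183,981.

Halvorsen: $120,683 · Tam: $190,506 · Bergstrom: $200,296 · Sato: $133,734 · Petrov: $112,200 · Vance: $183,981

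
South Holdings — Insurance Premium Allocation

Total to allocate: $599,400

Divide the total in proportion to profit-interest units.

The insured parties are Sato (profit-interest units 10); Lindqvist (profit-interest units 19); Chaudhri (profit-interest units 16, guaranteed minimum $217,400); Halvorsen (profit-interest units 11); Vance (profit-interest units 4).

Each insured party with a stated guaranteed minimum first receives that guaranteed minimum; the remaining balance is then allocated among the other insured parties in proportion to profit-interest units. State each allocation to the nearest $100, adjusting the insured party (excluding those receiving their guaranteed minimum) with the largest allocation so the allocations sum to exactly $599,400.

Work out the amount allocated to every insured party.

Guaranteed amounts: Chaudhri $217,400. Residual $382,000.
Residual split over remaining profit-interest units 44: Sato 86,818.18 → $86,800; Lindqvist 164,954.55 → $165,000; Halvorsen 95,500.00 → $95,500; Vance 34,727.27 → $34,700.

Sato: $86,800; Lindqvist: $165,000; Chaudhri: $217,400; Halvorsen: $95,500; Vance: $34,700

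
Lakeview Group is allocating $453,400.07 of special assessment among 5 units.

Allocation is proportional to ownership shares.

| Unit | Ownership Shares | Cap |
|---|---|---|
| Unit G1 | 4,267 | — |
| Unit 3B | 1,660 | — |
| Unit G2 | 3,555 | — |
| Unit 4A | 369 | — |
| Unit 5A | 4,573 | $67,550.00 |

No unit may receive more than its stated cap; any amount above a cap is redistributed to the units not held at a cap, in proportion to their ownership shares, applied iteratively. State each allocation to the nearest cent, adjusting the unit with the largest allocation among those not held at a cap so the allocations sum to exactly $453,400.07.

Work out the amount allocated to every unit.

Unit G1: $167,132.50; Unit 3B: $65,019.91; Unit G2: $139,244.44; Unit 4A: $14,453.22; Unit 5A: $67,550.00

Combined ownership shares = 14,424.
Pro-rata shares before constraints: Unit G1 134,127.7107; Unit 3B 52,179.9859; Unit G2 111,746.8975; Unit 4A 11,599.0451; Unit 5A 143,746.4310.
Capped: Unit 5A ($67,550.00); balance $385,850.07 reallocated over remaining ownership shares 9,851.
Redistributed shares: Unit G1 167,132.4991 → $167,132.50; Unit 3B 65,019.9083 → $65,019.91; Unit G2 139,244.4421 → $139,244.44; Unit 4A 14,453.2206 → $14,453.22.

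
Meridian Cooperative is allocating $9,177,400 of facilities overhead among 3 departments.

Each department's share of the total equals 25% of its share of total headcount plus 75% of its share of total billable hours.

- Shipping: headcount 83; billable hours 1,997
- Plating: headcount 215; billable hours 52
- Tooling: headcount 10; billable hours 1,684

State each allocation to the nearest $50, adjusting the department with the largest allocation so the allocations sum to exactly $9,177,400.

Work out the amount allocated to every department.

Totals — headcount 308, billable hours 3,733.
Composite weights (25% headcount + 75% billable hours): Shipping 0.4686; Plating 0.1850; Tooling 0.3465.
Proportional shares: Shipping 4,300,428.58; Plating 1,697,455.10; Tooling 3,179,516.31.
Rounded to nearest $50: Shipping $4,300,450; Plating $1,697,450; Tooling $3,179,500. Sum = $9,177,400.
No rounding difference to absorb.

Shipping: $4,300,450 · Plating: $1,697,450 · Tooling: $3,179,500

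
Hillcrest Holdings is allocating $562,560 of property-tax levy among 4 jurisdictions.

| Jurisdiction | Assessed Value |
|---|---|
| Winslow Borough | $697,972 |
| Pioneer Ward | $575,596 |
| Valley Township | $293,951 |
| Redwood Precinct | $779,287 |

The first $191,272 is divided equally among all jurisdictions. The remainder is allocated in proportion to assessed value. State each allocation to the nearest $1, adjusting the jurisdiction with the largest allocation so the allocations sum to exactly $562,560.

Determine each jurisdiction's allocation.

Winslow Borough: $158,244 · Pioneer Ward: $138,883 · Valley Township: $94,324 · Redwood Precinct: $171,109

Equal tier: $191,272 ÷ 4 = $47,818 apiece.
Remainder $371,288 by assessed value (total 2,346,806): Winslow Borough 110,426.10 → $110,426; Pioneer Ward 91,065.00 → $91,065; Valley Township 46,505.97 → $46,506; Redwood Precinct 123,290.94 → $123,291.
Totals: Winslow Borough $47,818 + $110,426 = $158,244; Pioneer Ward $47,818 + $91,065 = $138,883; Valley Township $47,818 + $46,506 = $94,324; Redwood Precinct $47,818 + $123,291 = $171,109.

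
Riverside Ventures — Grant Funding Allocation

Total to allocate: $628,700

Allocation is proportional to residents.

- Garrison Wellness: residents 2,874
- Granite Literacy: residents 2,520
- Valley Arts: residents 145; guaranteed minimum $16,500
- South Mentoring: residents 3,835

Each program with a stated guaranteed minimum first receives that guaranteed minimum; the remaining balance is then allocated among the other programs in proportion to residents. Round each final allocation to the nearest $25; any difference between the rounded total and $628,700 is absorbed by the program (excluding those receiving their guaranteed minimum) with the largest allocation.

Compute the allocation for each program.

Garrison Wellness: $190,650 · Granite Literacy: $167,175 · Valley Arts: $16,500 · South Mentoring: $254,375

Minimums first: Valley Arts $16,500. Remaining pool $612,200.
Remaining pool split over remaining residents 9,229: Garrison Wellness 190,645.01 → $190,650; Granite Literacy 167,162.64 → $167,175; South Mentoring 254,392.35 → $254,400.
Rounding difference −$25 applied to South Mentoring → $254,375.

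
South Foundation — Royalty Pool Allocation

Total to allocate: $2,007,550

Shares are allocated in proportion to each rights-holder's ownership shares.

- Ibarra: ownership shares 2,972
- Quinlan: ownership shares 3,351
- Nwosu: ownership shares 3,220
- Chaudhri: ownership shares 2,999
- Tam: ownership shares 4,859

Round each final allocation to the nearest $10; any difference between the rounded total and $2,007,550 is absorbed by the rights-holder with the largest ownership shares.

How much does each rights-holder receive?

Ibarra: $342,880 | Quinlan: $386,600 | Nwosu: $371,490 | Chaudhri: $345,990 | Tam: $560,590

Total ownership shares = 17,401.
Raw shares: Ibarra 2,972/17,401 × $2,007,550 = 342,879.06; Quinlan 3,351/17,401 × $2,007,550 = 386,604.22; Nwosu 3,220/17,401 × $2,007,550 = 371,490.78; Chaudhri 2,999/17,401 × $2,007,550 = 345,994.05; Tam 4,859/17,401 × $2,007,550 = 560,581.89.
At nearest $10: Ibarra $342,880; Quinlan $386,600; Nwosu $371,490; Chaudhri $345,990; Tam $560,580. Sum = $2,007,540.
Difference $2,007,550 − $2,007,540 = +$10 applied to largest ownership shares (Tam): Tam becomes $560,590.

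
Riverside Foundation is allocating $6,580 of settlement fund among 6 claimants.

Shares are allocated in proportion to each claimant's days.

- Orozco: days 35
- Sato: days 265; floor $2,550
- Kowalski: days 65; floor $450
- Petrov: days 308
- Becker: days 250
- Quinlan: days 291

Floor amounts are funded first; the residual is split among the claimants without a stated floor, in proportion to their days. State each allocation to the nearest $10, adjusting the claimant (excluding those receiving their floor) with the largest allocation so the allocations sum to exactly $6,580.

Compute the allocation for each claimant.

Orozco: $140; Sato: $2,550; Kowalski: $450; Petrov: $1,250; Becker: $1,010; Quinlan: $1,180

Minimums first: Sato $2,550; Kowalski $450. Remaining pool $3,580.
Remaining pool split over remaining days 884: Orozco 141.74 → $140; Petrov 1,247.33 → $1,250; Becker 1,012.44 → $1,010; Quinlan 1,178.48 → $1,180.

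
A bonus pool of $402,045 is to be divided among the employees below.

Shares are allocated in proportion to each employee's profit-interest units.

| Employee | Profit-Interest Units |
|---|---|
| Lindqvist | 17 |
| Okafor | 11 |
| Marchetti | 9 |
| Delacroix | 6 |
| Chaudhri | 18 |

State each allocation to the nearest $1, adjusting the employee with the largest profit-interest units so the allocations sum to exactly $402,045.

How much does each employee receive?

Lindqvist: $112,045; Okafor: $72,500; Marchetti: $59,318; Delacroix: $39,545; Chaudhri: $118,637

Total profit-interest units = 17 + 11 + 9 + 6 + 18 = 61.
Unrounded shares: Lindqvist 112,045.33; Okafor 72,499.92; Marchetti 59,318.11; Delacroix 39,545.41; Chaudhri 118,636.23.
After rounding ($1): Lindqvist $112,045; Okafor $72,500; Marchetti $59,318; Delacroix $39,545; Chaudhri $118,636. Sum = $402,044.
Difference $402,045 − $402,044 = +$1 applied to largest profit-interest units (Chaudhri): Chaudhri becomes $118,637.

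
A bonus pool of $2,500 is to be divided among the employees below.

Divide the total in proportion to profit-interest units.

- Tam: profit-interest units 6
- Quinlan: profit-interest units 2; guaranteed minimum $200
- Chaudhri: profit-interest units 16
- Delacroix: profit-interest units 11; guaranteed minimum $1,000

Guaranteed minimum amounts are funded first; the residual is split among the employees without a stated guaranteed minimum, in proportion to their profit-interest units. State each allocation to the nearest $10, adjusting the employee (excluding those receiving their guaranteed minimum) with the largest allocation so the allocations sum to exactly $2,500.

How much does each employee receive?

Guaranteed amounts: Quinlan $200; Delacroix $1,000. Remaining pool $1,300.
Remaining pool split over remaining profit-interest units 22: Tam 354.55 → $350; Chaudhri 945.45 → $950.

Tam: $350 · Quinlan: $200 · Chaudhri: $950 · Delacroix: $1,000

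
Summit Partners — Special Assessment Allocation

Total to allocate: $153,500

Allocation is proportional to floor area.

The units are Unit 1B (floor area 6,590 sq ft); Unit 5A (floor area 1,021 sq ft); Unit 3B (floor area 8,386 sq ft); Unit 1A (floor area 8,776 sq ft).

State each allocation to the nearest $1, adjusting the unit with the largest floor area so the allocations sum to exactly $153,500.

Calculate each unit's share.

Unit 1B: $40,833 | Unit 5A: $6,326 | Unit 3B: $51,962 | Unit 1A: $54,379

Combined floor area = 24,773.
Pro-rata amounts: Unit 1B 6,590/24,773 × $153,500 = 40,833.37; Unit 5A 1,021/24,773 × $153,500 = 6,326.38; Unit 3B 8,386/24,773 × $153,500 = 51,961.85; Unit 1A 8,776/24,773 × $153,500 = 54,378.40.
After rounding ($1): Unit 1B $40,833; Unit 5A $6,326; Unit 3B $51,962; Unit 1A $54,378. Sum = $153,499.
Difference $153,500 − $153,499 = +$1 applied to largest floor area (Unit 1A): Unit 1A becomes $54,379.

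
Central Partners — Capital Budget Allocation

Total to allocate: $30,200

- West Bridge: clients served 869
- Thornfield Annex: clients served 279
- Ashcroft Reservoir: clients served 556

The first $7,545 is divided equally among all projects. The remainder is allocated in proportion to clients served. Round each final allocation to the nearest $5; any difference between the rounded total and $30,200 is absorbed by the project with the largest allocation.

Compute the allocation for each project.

West Bridge: $14,070 | Thornfield Annex: $6,225 | Ashcroft Reservoir: $9,905

Equal tier: $7,545 ÷ 3 = $2,515 apiece.
Remainder $22,655 by clients served (total 1,704): West Bridge 11,553.52 → $11,555; Thornfield Annex 3,709.36 → $3,710; Ashcroft Reservoir 7,392.12 → $7,390.
Totals: West Bridge $2,515 + $11,555 = $14,070; Thornfield Annex $2,515 + $3,710 = $6,225; Ashcroft Reservoir $2,515 + $7,390 = $9,905.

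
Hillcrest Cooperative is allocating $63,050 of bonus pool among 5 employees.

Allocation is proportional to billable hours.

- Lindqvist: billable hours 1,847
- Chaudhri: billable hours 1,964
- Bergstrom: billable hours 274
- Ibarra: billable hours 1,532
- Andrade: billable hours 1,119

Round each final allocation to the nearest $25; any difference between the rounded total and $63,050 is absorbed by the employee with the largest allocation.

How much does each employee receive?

Lindqvist: $17,300 · Chaudhri: $18,350 · Bergstrom: $2,575 · Ibarra: $14,350 · Andrade: $10,475

Sum of billable hours: 6,736.
Unrounded shares: Lindqvist 1,847/6,736 × $63,050 = 17,288.21; Chaudhri 1,964/6,736 × $63,050 = 18,383.34; Bergstrom 274/6,736 × $63,050 = 2,564.68; Ibarra 1,532/6,736 × $63,050 = 14,339.76; Andrade 1,119/6,736 × $63,050 = 10,474.01.
Rounded to nearest $25: Lindqvist $17,300; Chaudhri $18,375; Bergstrom $2,575; Ibarra $14,350; Andrade $10,475. Sum = $63,075.
Difference $63,050 − $63,075 = −$25 applied to largest allocation (Chaudhri): Chaudhri becomes $18,350.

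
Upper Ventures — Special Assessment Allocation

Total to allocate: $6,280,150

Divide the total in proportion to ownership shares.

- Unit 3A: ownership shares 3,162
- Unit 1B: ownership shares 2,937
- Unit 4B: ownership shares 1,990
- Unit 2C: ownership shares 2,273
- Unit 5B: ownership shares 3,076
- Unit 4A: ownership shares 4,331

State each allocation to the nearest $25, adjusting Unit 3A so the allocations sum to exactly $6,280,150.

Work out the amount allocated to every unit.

Unit 3A: $1,117,575 | Unit 1B: $1,038,025 | Unit 4B: $703,325 | Unit 2C: $803,350 | Unit 5B: $1,087,150 | Unit 4A: $1,530,725

Ownership shares total: 17,769.
Proportional shares: Unit 3A 3,162/17,769 × $6,280,150 = 1,117,554.97; Unit 1B 2,937/17,769 × $6,280,150 = 1,038,032.56; Unit 4B 1,990/17,769 × $6,280,150 = 703,331.56; Unit 2C 2,273/17,769 × $6,280,150 = 803,353.08; Unit 5B 3,076/17,769 × $6,280,150 = 1,087,159.74; Unit 4A 4,331/17,769 × $6,280,150 = 1,530,718.08.
Rounded to nearest $25: Unit 3A $1,117,550; Unit 1B $1,038,025; Unit 4B $703,325; Unit 2C $803,350; Unit 5B $1,087,150; Unit 4A $1,530,725. Sum = $6,280,125.
Difference $6,280,150 − $6,280,125 = +$25 applied to Unit 3A: Unit 3A becomes $1,117,575.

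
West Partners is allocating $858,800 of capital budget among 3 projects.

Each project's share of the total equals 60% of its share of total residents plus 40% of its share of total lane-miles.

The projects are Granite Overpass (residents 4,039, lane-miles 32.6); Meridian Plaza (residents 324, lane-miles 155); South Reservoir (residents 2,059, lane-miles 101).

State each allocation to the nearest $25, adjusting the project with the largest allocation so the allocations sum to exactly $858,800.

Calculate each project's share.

Granite Overpass: $362,875 | Meridian Plaza: $210,500 | South Reservoir: $285,425

Residents total 6,422; lane-miles total 288.6.
Combined weights (60% residents + 40% lane-miles): Granite Overpass 0.4225; Meridian Plaza 0.2451; South Reservoir 0.3324.
Unrounded shares: Granite Overpass 362,879.69; Meridian Plaza 210,492.87; South Reservoir 285,427.43.
After rounding ($25): Granite Overpass $362,875; Meridian Plaza $210,500; South Reservoir $285,425. Sum = $858,800.
Sum already equals the total — no adjustment.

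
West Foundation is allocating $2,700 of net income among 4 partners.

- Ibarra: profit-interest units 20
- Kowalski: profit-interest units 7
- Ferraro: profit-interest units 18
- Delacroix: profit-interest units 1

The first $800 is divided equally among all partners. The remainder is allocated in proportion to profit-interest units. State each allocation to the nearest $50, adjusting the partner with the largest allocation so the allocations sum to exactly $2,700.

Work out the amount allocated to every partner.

Equal tier: $800 ÷ 4 = $200 apiece.
Remainder $1,900 by profit-interest units (total 46): Ibarra 826.09 → $850; Kowalski 289.13 → $300; Ferraro 743.48 → $750; Delacroix 41.30 → $50.
Rounding difference −$50 on remainder applied to Ibarra.
Totals: Ibarra $200 + $800 = $1,000; Kowalski $200 + $300 = $500; Ferraro $200 + $750 = $950; Delacroix $200 + $50 = $250.

Ibarra: $1,000; Kowalski: $500; Ferraro: $950; Delacroix: $250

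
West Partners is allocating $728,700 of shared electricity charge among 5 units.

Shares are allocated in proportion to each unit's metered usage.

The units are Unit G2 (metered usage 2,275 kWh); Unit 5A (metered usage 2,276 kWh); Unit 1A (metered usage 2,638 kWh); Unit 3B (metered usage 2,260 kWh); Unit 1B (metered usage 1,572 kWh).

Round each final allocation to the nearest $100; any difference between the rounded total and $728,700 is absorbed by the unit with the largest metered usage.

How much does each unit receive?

Sum of metered usage: 11,021.
Proportional shares: Unit G2 2,275/11,021 × $728,700 = 150,421.24; Unit 5A 2,276/11,021 × $728,700 = 150,487.36; Unit 1A 2,638/11,021 × $728,700 = 174,422.52; Unit 3B 2,260/11,021 × $728,700 = 149,429.45; Unit 1B 1,572/11,021 × $728,700 = 103,939.42.
Rounded to nearest $100: Unit G2 $150,400; Unit 5A $150,500; Unit 1A $174,400; Unit 3B $149,400; Unit 1B $103,900. Sum = $728,600.
Difference $728,700 − $728,600 = +$100 applied to largest metered usage (Unit 1A): Unit 1A becomes $174,500.

Unit G2: $150,400 | Unit 5A: $150,500 | Unit 1A: $174,500 | Unit 3B: $149,400 | Unit 1B: $103,900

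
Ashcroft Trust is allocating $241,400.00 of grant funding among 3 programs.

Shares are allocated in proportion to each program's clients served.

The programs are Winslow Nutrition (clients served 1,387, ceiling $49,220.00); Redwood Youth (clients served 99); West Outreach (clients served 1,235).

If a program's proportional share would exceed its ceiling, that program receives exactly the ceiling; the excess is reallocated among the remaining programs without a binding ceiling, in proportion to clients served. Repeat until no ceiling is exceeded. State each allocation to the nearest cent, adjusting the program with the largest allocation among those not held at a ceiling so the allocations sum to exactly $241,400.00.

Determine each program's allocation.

Clients served total: 2,721.
Pro-rata shares before constraints: Winslow Nutrition 123,051.0107; Redwood Youth 8,783.0209; West Outreach 109,565.9684.
Cap binds for Winslow Nutrition ($49,220.00); balance $192,180.00 reallocated over remaining clients served 1,334.
Redistributed shares: Redwood Youth 14,262.2339 → $14,262.23; West Outreach 177,917.7661 → $177,917.77.

Winslow Nutrition: $49,220.00; Redwood Youth: $14,262.23; West Outreach: $177,917.77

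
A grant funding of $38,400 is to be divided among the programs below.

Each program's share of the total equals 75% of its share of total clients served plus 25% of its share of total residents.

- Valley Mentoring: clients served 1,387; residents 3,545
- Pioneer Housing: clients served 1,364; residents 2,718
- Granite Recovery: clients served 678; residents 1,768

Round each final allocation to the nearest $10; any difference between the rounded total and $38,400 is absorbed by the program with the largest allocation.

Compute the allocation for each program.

Valley Mentoring: $15,880 · Pioneer Housing: $14,710 · Granite Recovery: $7,810

Totals — clients served 3,429, residents 8,031.
Combined weights (75% clients served + 25% residents): Valley Mentoring 0.4137; Pioneer Housing 0.3829; Granite Recovery 0.2033.
Unrounded shares: Valley Mentoring 15,886.92; Pioneer Housing 14,705.18; Granite Recovery 7,807.90.
After rounding ($10): Valley Mentoring $15,890; Pioneer Housing $14,710; Granite Recovery $7,810. Sum = $38,410.
Difference $38,400 − $38,410 = −$10 applied to largest allocation (Valley Mentoring): Valley Mentoring becomes $15,880.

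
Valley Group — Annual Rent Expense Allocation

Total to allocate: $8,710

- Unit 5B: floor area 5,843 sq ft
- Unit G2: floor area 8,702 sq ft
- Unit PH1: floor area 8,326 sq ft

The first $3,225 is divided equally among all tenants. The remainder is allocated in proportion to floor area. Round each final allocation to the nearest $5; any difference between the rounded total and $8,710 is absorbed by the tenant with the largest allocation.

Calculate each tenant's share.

First tranche $3,225 split equally: $1,075 each.
Remainder $5,485 by floor area (total 22,871): Unit 5B 1,401.29 → $1,400; Unit G2 2,086.94 → $2,085; Unit PH1 1,996.77 → $1,995.
Rounding difference +$5 on remainder applied to Unit G2.
Totals: Unit 5B $1,075 + $1,400 = $2,475; Unit G2 $1,075 + $2,090 = $3,165; Unit PH1 $1,075 + $1,995 = $3,070.

Unit 5B: $2,475; Unit G2: $3,165; Unit PH1: $3,070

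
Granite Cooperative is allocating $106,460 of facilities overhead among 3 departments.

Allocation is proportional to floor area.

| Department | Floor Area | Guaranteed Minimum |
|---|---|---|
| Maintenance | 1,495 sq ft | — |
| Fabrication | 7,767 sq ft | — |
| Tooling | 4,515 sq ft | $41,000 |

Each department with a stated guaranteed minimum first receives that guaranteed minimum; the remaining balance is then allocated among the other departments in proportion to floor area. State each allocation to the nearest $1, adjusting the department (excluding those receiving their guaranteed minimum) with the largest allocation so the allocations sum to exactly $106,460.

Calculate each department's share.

Maintenance: $10,566; Fabrication: $54,894; Tooling: $41,000

Guaranteed amounts: Tooling $41,000. Balance $65,460.
Balance split over remaining floor area 9,262: Maintenance 10,566.04 → $10,566; Fabrication 54,893.96 → $54,894.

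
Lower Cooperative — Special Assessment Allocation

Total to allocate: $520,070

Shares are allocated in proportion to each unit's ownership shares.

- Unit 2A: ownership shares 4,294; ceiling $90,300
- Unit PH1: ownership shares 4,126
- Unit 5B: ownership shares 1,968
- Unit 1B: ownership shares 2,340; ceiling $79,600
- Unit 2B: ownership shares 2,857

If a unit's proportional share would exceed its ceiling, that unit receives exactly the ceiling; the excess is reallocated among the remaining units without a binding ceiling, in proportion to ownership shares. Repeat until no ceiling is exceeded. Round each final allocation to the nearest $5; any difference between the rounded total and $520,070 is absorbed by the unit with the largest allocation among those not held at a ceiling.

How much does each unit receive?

Unit 2A: $90,300 · Unit PH1: $161,410 · Unit 5B: $76,990 · Unit 1B: $79,600 · Unit 2B: $111,770

Ownership shares total: 15,585.
Unconstrained shares: Unit 2A 143,290.38; Unit PH1 137,684.24; Unit 5B 65,671.98; Unit 1B 78,085.58; Unit 2B 95,337.82.
Cap binds for Unit 2A ($90,300); residual $429,770 reallocated over remaining ownership shares 11,291.
Cap binds for Unit 1B ($79,600); residual $350,170 reallocated over remaining ownership shares 8,951.
Shares after redistribution: Unit PH1 161,412.29 → $161,410; Unit 5B 76,989.67 → $76,990; Unit 2B 111,768.04 → $111,770.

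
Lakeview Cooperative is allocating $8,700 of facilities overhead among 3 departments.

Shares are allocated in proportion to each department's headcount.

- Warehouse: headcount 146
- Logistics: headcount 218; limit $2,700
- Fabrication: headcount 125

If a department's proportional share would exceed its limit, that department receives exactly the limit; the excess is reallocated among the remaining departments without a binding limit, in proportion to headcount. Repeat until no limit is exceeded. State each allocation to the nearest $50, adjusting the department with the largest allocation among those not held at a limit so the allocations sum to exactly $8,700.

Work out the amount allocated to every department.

Warehouse: $3,250 · Logistics: $2,700 · Fabrication: $2,750

Sum of headcount: 489.
Unconstrained shares: Warehouse 2,597.55; Logistics 3,878.53; Fabrication 2,223.93.
Cap binds for Logistics ($2,700); residual $6,000 reallocated over remaining headcount 271.
Shares after redistribution: Warehouse 3,232.47 → $3,250; Fabrication 2,767.53 → $2,750.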